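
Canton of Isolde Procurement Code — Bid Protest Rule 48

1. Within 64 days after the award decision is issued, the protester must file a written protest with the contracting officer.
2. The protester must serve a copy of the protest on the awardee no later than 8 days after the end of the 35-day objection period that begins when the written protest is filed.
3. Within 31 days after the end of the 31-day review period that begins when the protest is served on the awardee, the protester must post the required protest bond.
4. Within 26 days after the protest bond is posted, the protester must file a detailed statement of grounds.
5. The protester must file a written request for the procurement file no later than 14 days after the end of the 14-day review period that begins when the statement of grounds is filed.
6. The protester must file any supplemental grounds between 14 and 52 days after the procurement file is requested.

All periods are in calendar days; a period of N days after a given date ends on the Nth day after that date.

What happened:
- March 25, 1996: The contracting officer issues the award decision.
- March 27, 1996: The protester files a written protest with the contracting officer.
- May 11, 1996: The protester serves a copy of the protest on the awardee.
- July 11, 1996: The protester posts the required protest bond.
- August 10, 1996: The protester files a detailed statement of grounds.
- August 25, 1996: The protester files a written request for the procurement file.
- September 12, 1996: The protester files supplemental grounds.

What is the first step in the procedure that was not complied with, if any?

Step 1: 64 days after March 25, 1996 (when the award decision is issued) is May 28, 1996; March 27, 1996 is within that limit.
Step 2: 8 days after May 1, 1996 (end of the 35-day objection period, which began when the written protest is filed on March 27, 1996) is May 9, 1996; done May 11, 1996 — 2 days late.
The analysis stops there.

Step 2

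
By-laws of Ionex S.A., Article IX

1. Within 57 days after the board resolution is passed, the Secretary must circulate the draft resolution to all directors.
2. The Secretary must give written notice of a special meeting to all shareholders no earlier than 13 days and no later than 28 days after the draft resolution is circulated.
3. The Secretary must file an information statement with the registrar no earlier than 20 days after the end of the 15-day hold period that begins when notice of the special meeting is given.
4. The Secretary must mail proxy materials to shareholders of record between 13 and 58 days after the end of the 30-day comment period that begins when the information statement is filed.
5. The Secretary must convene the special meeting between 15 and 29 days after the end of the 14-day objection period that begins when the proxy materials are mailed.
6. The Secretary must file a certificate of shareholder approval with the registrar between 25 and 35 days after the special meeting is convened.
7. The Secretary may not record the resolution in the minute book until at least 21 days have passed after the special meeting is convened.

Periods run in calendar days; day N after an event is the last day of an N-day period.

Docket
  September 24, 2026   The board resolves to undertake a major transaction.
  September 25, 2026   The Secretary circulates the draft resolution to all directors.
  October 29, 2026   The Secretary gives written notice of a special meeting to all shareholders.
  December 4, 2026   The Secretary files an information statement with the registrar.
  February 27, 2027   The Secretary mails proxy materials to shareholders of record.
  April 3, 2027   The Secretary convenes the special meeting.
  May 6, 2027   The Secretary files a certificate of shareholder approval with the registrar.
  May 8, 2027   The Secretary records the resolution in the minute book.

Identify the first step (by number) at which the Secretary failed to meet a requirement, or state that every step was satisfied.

(1) due by September 24, 2026 + 57 days = November 20, 2026; completed September 25, 2026, before the deadline.
(2) the permitted window runs from September 25, 2026 + 13 = October 8, 2026 to September 25, 2026 + 28 = October 23, 2026; done October 29, 2026 — 6 days after the window closed.

Step 2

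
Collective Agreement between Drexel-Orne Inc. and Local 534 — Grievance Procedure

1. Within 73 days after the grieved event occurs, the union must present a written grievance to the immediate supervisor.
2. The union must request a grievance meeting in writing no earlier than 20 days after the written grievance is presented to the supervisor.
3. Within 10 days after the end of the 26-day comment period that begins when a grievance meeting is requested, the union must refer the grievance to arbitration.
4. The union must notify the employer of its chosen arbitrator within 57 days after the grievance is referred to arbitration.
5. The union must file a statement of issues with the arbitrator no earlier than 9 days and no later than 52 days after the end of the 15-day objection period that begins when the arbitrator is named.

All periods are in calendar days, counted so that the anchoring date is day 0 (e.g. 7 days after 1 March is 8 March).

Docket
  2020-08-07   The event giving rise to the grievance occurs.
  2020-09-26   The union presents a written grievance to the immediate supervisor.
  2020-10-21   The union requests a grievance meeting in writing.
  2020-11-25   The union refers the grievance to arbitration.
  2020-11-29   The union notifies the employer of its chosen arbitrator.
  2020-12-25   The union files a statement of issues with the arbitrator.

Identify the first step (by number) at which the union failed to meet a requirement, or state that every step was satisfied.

None — every step was satisfied

Step 1 — counting 73 days from 2020-08-07 (when the grieved event occurs) gives a deadline of 2020-10-19; 2020-09-26 is within that limit.
Step 2 — must wait 20 days from 2020-09-26 (when the written grievance is presented to the supervisor), so not before 2020-10-16; 2020-10-21 is on or after that date.
Step 3 — counting 10 days from 2020-11-16 (end of the 26-day comment period, which began when a grievance meeting is requested on 2020-10-21) gives a deadline of 2020-11-26; 2020-11-25 is within that limit.
Step 4 — counting 57 days from 2020-11-25 (when the grievance is referred to arbitration) gives a deadline of 2021-01-21; completed 2020-11-29, before the deadline.
Step 5 — 9 and 52 days from 2020-12-14 (end of the 15-day objection period, which began when the arbitrator is named on 2020-11-29) are 2020-12-23 and 2021-02-04 respectively; 2020-12-25 falls inside that range.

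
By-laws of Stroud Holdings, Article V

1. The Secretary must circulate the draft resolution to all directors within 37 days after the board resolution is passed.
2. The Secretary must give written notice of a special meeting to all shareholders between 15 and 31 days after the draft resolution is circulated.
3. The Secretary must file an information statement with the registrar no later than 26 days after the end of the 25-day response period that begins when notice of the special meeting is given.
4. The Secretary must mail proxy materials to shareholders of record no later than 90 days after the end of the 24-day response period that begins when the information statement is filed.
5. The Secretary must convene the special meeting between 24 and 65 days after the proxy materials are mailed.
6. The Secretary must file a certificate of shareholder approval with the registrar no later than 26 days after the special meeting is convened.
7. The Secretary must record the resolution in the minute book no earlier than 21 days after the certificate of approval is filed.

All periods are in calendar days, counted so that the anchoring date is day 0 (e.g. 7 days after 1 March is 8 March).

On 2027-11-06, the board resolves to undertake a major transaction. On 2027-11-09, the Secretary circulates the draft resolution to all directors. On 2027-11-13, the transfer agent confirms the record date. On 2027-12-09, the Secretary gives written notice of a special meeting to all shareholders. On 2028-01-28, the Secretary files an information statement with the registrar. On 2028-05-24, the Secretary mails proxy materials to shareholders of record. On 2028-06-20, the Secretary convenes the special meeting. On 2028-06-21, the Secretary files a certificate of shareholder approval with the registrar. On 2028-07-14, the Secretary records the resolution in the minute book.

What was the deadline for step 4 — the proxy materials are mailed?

2028-05-21

The information statement is filed on 2028-01-28; the 24-day response period therefore ends 2028-02-21, and step 4 runs from that date. 90 days after 2028-02-21 is 2028-05-21.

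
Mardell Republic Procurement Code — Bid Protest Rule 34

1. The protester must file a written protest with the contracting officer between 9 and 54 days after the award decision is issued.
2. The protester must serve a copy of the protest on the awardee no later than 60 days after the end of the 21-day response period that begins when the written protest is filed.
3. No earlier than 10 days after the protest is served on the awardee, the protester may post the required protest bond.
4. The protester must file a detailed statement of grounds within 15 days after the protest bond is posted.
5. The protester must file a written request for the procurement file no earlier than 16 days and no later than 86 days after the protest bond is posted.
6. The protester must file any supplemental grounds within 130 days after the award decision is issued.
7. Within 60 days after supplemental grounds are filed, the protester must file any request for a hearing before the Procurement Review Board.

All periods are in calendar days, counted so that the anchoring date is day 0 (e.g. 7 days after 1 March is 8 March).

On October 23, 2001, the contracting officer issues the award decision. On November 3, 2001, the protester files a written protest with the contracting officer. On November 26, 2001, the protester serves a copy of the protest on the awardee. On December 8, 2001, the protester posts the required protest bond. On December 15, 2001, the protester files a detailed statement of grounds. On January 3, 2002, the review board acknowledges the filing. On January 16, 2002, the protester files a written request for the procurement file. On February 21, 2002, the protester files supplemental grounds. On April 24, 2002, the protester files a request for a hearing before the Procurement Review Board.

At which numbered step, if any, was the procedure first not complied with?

Step 1 — 9 and 54 days from October 23, 2001 (when the award decision is issued) are November 1, 2001 and December 16, 2001 respectively; done November 3, 2001, which is between those dates.
Step 2 — counting 60 days from November 24, 2001 (end of the 21-day response period, which began when the written protest is filed on November 3, 2001) gives a deadline of January 23, 2002; completed November 26, 2001, before the deadline.
Step 3 — must wait 10 days from November 26, 2001 (when the protest is served on the awardee), so not before December 6, 2001; done December 8, 2001 — permitted.
Step 4 — counting 15 days from December 8, 2001 (when the protest bond is posted) gives a deadline of December 23, 2001; done December 15, 2001 — timely.
Step 5 — 16 and 86 days from December 8, 2001 (when the protest bond is posted) are December 24, 2001 and March 4, 2002 respectively; done January 16, 2002 — within the window.
Step 6 — counting 130 days from October 23, 2001 (when the award decision is issued) gives a deadline of March 2, 2002; done February 21, 2002 — timely.
Step 7 — counting 60 days from February 21, 2002 (when supplemental grounds are filed) gives a deadline of April 22, 2002; April 24, 2002 misses that deadline by 2 days.

Step 7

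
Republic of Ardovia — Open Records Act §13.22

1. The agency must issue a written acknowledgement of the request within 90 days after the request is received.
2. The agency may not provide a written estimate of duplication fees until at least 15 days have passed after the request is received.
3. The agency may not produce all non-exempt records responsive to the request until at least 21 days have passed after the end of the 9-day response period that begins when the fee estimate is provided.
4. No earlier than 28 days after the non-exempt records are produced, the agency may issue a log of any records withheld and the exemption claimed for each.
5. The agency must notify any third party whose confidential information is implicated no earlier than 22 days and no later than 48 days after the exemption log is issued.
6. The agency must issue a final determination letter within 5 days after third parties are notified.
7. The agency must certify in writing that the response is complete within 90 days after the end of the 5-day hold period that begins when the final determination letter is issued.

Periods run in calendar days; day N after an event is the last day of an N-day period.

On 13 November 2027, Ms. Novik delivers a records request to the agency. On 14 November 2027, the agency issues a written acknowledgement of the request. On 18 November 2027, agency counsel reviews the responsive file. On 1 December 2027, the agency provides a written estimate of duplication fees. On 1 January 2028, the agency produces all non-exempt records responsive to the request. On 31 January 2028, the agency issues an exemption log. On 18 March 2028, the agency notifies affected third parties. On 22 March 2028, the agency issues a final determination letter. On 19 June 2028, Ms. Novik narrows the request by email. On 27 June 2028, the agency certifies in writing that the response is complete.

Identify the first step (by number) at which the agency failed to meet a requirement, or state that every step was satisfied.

Step 7

Step 1 — counting 90 days from 13 November 2027 (when the request is received) gives a deadline of 11 February 2028; completed 14 November 2027, before the deadline.
Step 2 — must wait 15 days from 13 November 2027 (when the request is received), so not before 28 November 2027; 1 December 2027 is on or after that date.
Step 3 — must wait 21 days from 10 December 2027 (end of the 9-day response period, which began when the fee estimate is provided on 1 December 2027), so not before 31 December 2027; done 1 January 2028 — permitted.
Step 4 — must wait 28 days from 1 January 2028 (when the non-exempt records are produced), so not before 29 January 2028; done 31 January 2028, after the minimum wait.
Step 5 — 22 and 48 days from 31 January 2028 (when the exemption log is issued) are 22 February 2028 and 19 March 2028 respectively; done 18 March 2028, which is between those dates.
Step 6 — counting 5 days from 18 March 2028 (when third parties are notified) gives a deadline of 23 March 2028; done 22 March 2028 — timely.
Step 7 — counting 90 days from 27 March 2028 (end of the 5-day hold period, which began when the final determination letter is issued on 22 March 2028) gives a deadline of 25 June 2028; done 27 June 2028 — 2 days late.
That is the first point of non-compliance.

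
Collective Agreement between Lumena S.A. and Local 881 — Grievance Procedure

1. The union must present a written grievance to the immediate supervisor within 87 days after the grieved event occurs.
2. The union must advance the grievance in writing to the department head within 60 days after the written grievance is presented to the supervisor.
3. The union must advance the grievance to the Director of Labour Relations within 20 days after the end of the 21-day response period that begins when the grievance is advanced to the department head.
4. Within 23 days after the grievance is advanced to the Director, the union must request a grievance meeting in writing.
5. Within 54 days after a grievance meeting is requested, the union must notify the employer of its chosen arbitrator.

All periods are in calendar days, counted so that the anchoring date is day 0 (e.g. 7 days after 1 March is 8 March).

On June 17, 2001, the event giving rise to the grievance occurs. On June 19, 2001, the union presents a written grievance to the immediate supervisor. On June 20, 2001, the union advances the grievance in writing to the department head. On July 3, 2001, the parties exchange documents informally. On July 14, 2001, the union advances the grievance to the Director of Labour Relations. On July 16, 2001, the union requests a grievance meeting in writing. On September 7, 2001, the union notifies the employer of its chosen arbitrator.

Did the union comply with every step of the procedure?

Yes

Step 1 — counting 87 days from June 17, 2001 (when the grieved event occurs) gives a deadline of September 12, 2001; June 19, 2001 is within that limit.
Step 2 — counting 60 days from June 19, 2001 (when the written grievance is presented to the supervisor) gives a deadline of August 18, 2001; done June 20, 2001 — timely.
Step 3 — counting 20 days from July 11, 2001 (end of the 21-day response period, which began when the grievance is advanced to the department head on June 20, 2001) gives a deadline of July 31, 2001; done July 14, 2001 — timely.
Step 4 — counting 23 days from July 14, 2001 (when the grievance is advanced to the Director) gives a deadline of August 6, 2001; done July 16, 2001 — timely.
Step 5 — counting 54 days from July 16, 2001 (when a grievance meeting is requested) gives a deadline of September 8, 2001; completed September 7, 2001, before the deadline.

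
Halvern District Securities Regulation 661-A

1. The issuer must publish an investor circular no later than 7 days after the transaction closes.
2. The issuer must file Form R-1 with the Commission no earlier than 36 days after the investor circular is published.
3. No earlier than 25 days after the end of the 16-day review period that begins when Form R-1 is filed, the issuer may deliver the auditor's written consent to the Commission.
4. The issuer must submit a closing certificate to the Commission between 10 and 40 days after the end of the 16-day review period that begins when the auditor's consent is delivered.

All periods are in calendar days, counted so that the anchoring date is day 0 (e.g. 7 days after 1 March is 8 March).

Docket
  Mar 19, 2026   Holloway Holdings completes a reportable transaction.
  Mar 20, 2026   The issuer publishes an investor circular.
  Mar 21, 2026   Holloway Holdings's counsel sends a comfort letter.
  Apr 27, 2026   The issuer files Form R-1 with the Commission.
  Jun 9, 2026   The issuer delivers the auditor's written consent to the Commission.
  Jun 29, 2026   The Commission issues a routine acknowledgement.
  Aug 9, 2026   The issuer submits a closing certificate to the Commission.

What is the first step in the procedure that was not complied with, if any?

Step 4

Step 1: 7 days after Mar 19, 2026 (when the transaction closes) is Mar 26, 2026; completed Mar 20, 2026, before the deadline.
Step 2: the earliest permitted date is 36 days after Mar 20, 2026 (when the investor circular is published), i.e. Apr 25, 2026; Apr 27, 2026 is on or after that date.
Step 3: the earliest permitted date is 25 days after May 13, 2026 (end of the 16-day review period, which began when Form R-1 is filed on Apr 27, 2026), i.e. Jun 7, 2026; done Jun 9, 2026 — permitted.
Step 4: the window is 10–40 days after Jun 25, 2026 (end of the 16-day review period, which began when the auditor's consent is delivered on Jun 9, 2026), so Jul 5, 2026 through Aug 4, 2026; done Aug 9, 2026 — 5 days after the window closed.
The analysis stops there.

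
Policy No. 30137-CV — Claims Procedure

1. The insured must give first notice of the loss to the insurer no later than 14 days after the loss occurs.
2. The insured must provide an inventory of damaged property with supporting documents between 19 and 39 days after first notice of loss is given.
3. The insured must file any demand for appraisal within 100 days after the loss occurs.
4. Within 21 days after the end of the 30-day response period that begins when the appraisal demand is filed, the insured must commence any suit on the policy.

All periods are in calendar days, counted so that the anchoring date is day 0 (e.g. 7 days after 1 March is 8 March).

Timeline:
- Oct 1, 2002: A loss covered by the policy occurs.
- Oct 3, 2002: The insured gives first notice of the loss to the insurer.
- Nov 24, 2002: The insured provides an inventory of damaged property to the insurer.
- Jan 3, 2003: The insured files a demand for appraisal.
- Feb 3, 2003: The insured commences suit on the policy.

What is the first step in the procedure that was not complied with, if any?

Step 2

(1) due by Oct 1, 2002 + 14 days = Oct 15, 2002; done Oct 3, 2002 — timely.
(2) the permitted window runs from Oct 3, 2002 + 19 = Oct 22, 2002 to Oct 3, 2002 + 39 = Nov 11, 2002; Nov 24, 2002 is 13 days past the end of the window.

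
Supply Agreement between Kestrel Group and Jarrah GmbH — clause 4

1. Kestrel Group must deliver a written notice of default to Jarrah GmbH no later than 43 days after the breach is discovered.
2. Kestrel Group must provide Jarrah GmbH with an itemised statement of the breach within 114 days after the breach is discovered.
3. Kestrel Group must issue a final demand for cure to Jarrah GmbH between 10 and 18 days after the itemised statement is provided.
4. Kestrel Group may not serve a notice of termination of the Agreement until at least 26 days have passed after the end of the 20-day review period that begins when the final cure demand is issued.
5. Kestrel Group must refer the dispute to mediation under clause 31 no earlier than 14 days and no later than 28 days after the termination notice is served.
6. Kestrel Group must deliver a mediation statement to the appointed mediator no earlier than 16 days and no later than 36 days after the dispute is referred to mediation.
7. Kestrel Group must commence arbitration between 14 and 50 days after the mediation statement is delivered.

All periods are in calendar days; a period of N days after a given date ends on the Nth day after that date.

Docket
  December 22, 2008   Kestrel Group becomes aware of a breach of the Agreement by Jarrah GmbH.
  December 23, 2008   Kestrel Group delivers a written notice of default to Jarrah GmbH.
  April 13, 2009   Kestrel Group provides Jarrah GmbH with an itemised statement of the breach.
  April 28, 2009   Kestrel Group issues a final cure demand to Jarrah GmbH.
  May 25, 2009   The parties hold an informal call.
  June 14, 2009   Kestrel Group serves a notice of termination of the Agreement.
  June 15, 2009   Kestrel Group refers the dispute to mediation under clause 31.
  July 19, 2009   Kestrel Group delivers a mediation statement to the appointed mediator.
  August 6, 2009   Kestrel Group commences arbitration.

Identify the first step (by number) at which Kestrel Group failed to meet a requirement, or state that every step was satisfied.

(1) due by December 22, 2008 + 43 days = February 3, 2009; completed December 23, 2008, before the deadline.
(2) due by December 22, 2008 + 114 days = April 15, 2009; done April 13, 2009 — timely.
(3) the permitted window runs from April 13, 2009 + 10 = April 23, 2009 to April 13, 2009 + 18 = May 1, 2009; April 28, 2009 falls inside that range.
(4) permitted from May 18, 2009 + 26 days = June 13, 2009 onward; done June 14, 2009 — permitted.
(5) the permitted window runs from June 14, 2009 + 14 = June 28, 2009 to June 14, 2009 + 28 = July 12, 2009; done June 15, 2009 — 13 days before the window opened.
No need to go further; step 5 was not satisfied.

Step 5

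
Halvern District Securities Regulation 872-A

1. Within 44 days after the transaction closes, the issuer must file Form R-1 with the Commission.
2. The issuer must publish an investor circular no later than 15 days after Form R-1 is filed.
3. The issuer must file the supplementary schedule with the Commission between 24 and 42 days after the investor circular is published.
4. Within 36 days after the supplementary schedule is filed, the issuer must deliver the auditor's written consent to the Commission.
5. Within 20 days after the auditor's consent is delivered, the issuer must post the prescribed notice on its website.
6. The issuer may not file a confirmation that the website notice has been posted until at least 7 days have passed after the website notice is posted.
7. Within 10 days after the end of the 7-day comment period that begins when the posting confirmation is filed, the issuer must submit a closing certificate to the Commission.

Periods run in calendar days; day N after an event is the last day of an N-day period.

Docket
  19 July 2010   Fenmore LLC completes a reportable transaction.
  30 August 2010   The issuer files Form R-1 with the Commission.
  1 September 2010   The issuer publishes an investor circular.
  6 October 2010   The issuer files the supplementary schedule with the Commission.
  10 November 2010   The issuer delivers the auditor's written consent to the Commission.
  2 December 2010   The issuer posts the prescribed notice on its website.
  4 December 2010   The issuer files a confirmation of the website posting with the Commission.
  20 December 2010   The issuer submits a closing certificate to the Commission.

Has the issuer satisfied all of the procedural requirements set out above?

No

Step 1 — counting 44 days from 19 July 2010 (when the transaction closes) gives a deadline of 1 September 2010; completed 30 August 2010, before the deadline.
Step 2 — counting 15 days from 30 August 2010 (when Form R-1 is filed) gives a deadline of 14 September 2010; completed 1 September 2010, before the deadline.
Step 3 — 24 and 42 days from 1 September 2010 (when the investor circular is published) are 25 September 2010 and 13 October 2010 respectively; 6 October 2010 falls inside that range.
Step 4 — counting 36 days from 6 October 2010 (when the supplementary schedule is filed) gives a deadline of 11 November 2010; completed 10 November 2010, before the deadline.
Step 5 — counting 20 days from 10 November 2010 (when the auditor's consent is delivered) gives a deadline of 30 November 2010; 2 December 2010 misses that deadline by 2 days.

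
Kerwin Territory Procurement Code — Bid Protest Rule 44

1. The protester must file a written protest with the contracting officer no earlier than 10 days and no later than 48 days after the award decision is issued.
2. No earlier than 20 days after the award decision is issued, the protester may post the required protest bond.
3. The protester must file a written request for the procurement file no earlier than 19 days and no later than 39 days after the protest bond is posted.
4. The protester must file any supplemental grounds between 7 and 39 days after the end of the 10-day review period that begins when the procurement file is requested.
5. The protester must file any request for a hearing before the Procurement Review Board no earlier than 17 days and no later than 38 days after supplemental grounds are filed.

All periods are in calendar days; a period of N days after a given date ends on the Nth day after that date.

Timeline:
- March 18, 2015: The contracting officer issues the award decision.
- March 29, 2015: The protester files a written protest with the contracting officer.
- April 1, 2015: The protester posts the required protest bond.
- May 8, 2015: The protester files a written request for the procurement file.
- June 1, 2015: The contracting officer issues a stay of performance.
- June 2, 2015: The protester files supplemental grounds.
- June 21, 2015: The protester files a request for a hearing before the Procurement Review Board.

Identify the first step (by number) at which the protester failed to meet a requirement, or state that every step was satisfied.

Step 2

Step 1 — 10 and 48 days from March 18, 2015 (when the award decision is issued) are March 28, 2015 and May 5, 2015 respectively; done March 29, 2015, which is between those dates.
Step 2 — must wait 20 days from March 18, 2015 (when the award decision is issued), so not before April 7, 2015; acted on April 1, 2015, 6 days prematurely.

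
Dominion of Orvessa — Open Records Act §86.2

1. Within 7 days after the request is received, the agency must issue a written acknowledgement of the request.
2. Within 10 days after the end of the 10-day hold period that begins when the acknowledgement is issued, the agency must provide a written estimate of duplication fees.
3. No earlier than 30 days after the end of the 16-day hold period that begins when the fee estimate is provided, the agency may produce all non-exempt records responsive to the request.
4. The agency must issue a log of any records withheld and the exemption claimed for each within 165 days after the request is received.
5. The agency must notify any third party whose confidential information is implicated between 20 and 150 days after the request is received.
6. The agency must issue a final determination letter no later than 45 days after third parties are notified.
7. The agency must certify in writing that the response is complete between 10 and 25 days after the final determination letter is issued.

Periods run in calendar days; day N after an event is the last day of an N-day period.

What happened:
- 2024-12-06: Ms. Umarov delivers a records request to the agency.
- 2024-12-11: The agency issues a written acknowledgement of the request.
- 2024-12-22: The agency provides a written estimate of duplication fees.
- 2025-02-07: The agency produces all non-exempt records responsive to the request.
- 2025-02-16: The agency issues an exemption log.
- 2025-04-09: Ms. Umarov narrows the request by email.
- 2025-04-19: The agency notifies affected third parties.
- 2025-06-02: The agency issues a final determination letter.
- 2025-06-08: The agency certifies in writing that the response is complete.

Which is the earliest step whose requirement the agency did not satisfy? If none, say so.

Step 1: 7 days after 2024-12-06 (when the request is received) is 2024-12-13; completed 2024-12-11, before the deadline.
Step 2: 10 days after 2024-12-21 (end of the 10-day hold period, which began when the acknowledgement is issued on 2024-12-11) is 2024-12-31; 2024-12-22 is within that limit.
Step 3: the earliest permitted date is 30 days after 2025-01-07 (end of the 16-day hold period, which began when the fee estimate is provided on 2024-12-22), i.e. 2025-02-06; done 2025-02-07 — permitted.
Step 4: 165 days after 2024-12-06 (when the request is received) is 2025-05-20; completed 2025-02-16, before the deadline.
Step 5: the window is 20–150 days after 2024-12-06 (when the request is received), so 2024-12-26 through 2025-05-05; done 2025-04-19, which is between those dates.
Step 6: 45 days after 2025-04-19 (when third parties are notified) is 2025-06-03; completed 2025-06-02, before the deadline.
Step 7: the window is 10–25 days after 2025-06-02 (when the final determination letter is issued), so 2025-06-12 through 2025-06-27; done 2025-06-08 — 4 days before the window opened.

Step 7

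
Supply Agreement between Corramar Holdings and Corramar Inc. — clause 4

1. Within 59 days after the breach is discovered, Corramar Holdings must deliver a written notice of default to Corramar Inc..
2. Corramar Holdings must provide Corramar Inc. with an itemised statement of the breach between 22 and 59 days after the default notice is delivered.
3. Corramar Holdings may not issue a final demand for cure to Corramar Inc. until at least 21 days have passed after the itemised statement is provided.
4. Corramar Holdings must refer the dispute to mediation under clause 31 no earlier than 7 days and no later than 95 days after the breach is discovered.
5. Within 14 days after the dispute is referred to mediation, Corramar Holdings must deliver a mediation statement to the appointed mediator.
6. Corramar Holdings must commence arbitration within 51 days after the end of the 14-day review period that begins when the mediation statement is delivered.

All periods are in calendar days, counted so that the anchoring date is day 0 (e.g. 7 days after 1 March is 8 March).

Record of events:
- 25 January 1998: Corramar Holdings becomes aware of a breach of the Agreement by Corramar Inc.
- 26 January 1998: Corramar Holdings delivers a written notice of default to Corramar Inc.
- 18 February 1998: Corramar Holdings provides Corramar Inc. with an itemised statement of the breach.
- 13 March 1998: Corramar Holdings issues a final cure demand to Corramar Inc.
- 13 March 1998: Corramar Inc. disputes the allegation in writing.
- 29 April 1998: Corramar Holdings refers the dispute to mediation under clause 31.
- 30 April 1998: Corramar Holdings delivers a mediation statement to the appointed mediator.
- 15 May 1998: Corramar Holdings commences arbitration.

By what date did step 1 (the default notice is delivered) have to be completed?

25 March 1998

Step 1 runs from 25 January 1998, when the breach is discovered. 59 days after 25 January 1998 is 25 March 1998.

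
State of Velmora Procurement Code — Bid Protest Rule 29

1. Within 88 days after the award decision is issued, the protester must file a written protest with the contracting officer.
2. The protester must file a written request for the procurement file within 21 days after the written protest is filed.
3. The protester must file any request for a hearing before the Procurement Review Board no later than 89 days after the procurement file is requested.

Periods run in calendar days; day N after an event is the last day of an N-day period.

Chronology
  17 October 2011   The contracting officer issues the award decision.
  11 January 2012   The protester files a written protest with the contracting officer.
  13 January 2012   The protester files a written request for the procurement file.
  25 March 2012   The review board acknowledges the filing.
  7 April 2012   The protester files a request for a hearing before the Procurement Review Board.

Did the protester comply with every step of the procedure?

(1) due by 17 October 2011 + 88 days = 13 January 2012; 11 January 2012 is within that limit.
(2) due by 11 January 2012 + 21 days = 1 February 2012; done 13 January 2012 — timely.
(3) due by 13 January 2012 + 89 days = 11 April 2012; completed 7 April 2012, before the deadline.

Yes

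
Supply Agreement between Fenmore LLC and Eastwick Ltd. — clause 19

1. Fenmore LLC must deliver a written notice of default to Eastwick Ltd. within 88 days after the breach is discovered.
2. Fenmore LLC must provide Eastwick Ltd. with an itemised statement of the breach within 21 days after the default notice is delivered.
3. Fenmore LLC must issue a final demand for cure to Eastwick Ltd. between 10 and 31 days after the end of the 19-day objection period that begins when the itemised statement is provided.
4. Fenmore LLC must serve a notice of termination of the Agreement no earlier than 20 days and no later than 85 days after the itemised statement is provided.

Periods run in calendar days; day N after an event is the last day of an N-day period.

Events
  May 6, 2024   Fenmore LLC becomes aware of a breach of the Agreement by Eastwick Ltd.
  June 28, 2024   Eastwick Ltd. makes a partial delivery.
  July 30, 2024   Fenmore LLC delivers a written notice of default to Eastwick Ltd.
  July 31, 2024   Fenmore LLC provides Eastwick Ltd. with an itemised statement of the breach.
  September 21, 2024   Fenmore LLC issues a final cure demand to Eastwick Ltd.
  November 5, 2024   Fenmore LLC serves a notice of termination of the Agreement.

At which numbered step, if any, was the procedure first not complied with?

Step 1 — counting 88 days from May 6, 2024 (when the breach is discovered) gives a deadline of August 2, 2024; July 30, 2024 is within that limit.
Step 2 — counting 21 days from July 30, 2024 (when the default notice is delivered) gives a deadline of August 20, 2024; completed July 31, 2024, before the deadline.
Step 3 — 10 and 31 days from August 19, 2024 (end of the 19-day objection period, which began when the itemised statement is provided on July 31, 2024) are August 29, 2024 and September 19, 2024 respectively; September 21, 2024 is 2 days past the end of the window.

Step 3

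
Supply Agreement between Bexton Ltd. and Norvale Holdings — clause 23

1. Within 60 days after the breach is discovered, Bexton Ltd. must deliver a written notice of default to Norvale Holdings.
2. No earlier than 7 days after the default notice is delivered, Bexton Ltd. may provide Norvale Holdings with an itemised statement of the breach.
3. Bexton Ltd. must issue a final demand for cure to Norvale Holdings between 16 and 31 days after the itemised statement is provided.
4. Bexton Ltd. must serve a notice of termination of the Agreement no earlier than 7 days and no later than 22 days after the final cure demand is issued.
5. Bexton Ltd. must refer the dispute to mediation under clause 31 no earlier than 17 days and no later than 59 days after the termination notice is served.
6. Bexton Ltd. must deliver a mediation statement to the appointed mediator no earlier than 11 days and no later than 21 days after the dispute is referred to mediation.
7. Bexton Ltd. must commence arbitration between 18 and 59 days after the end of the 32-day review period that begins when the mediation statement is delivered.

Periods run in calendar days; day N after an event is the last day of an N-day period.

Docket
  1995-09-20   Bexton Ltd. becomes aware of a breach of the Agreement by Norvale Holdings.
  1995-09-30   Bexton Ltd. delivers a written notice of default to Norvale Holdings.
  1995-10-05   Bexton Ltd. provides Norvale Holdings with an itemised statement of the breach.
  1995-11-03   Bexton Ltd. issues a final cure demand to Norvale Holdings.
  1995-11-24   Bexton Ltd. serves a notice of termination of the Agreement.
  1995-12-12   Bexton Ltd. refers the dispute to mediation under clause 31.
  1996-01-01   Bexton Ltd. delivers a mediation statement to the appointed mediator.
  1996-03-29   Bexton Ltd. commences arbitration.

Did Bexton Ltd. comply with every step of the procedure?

Step 1 — counting 60 days from 1995-09-20 (when the breach is discovered) gives a deadline of 1995-11-19; done 1995-09-30 — timely.
Step 2 — must wait 7 days from 1995-09-30 (when the default notice is delivered), so not before 1995-10-07; acted on 1995-10-05, 2 days prematurely.

No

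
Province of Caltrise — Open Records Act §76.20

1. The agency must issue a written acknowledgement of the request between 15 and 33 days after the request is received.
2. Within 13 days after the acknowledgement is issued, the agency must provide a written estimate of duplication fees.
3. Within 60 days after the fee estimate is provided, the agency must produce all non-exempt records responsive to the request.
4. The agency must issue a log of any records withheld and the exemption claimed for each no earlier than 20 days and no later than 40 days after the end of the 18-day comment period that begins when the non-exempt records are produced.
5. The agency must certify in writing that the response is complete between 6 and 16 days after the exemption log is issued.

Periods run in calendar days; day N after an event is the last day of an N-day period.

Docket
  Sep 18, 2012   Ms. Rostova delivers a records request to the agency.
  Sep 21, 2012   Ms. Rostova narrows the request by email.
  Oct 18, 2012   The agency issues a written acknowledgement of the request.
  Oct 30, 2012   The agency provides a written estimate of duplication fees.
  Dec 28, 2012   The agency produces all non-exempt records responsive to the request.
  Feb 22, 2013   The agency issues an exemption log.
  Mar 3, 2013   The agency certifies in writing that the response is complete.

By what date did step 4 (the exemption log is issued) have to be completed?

Feb 24, 2013

The non-exempt records are produced on Dec 28, 2012; the 18-day comment period therefore ends Jan 15, 2013, and step 4 runs from that date. The window is 20–40 days after Jan 15, 2013; it closes on Feb 24, 2013.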